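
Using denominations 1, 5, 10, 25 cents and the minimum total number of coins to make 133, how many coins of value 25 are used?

133 = 5×25 + 1×5 + 3×1
Count of 25: 5

5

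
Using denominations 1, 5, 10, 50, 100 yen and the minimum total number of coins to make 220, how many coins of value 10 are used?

2

220 − 2×100→20 − 2×10→0
Count of 10: 2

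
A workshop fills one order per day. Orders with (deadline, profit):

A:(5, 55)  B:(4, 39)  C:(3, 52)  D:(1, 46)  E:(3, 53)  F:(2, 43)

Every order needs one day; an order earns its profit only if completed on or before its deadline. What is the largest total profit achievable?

245

Profit order: A=55 E=53 C=52 D=46 F=43 B=39
Assign: A→slot 5, E→slot 3, C→slot 2, D→slot 1, F skipped, B→slot 4.
Slots: [1:D] [2:C] [3:E] [4:B] [5:A]
Profit = 46 + 52 + 53 + 39 + 55 = 245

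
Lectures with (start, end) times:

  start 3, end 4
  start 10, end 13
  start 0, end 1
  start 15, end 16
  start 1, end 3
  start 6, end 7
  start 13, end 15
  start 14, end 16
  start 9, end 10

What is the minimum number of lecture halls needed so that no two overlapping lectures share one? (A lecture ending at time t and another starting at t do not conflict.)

2

The answer is the maximum number of intervals overlapping at any instant.
Events (time:±→running): 0:+→1 1:-→0 1:+→1 3:-→0 3:+→1 4:-→0 6:+→1 7:-→0 9:+→1 10:-→0 10:+→1 13:-→0 13:+→1 14:+→2 … peak 2.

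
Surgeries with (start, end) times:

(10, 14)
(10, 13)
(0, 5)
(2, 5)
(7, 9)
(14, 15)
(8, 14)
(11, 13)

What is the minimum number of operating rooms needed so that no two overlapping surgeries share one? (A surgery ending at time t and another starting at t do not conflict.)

Count concurrent intervals with a sweep; the peak is the room count.
starts: [0, 2, 7, 8, 10, 10, 11, 14]
ends:   [5, 5, 9, 13, 13, 14, 14, 15]
s0→1 s2→2 e5→1 e5→0 s7→1 s8→2 e9→1 s10→2 s10→3 s11→4  — peak 4.

4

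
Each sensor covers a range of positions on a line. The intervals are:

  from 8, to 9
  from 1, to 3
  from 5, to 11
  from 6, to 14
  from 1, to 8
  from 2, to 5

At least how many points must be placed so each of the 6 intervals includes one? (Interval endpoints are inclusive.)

2

Process intervals by earliest right end; each time one isn't hit yet, stab at its right endpoint.
By right end: [1,3]  [2,5]  [1,8]  [8,9]  [5,11]  [6,14]
[1,3] uncovered → point at 3; [8,9] uncovered → point at 9.
Points: 3, 9 (2 total).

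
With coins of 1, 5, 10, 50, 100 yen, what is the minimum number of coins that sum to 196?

Use the largest denomination that fits, subtract, and repeat.
196 − 1×100→96 − 1×50→46 − 4×10→6 − 1×5→1 − 1×1→0
Total coins = 1 + 1 + 4 + 1 + 1 = 8

8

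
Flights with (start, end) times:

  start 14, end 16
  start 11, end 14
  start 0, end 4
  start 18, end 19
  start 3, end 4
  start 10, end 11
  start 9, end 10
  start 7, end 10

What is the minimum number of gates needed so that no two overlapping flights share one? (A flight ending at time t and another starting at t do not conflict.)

2

Count concurrent intervals with a sweep; the peak is the room count.
Events (time:±→running): 0:+→1 3:+→2 … peak 2.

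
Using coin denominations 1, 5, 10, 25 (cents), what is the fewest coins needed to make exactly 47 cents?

47 − 1×25→22 − 2×10→2 − 2×1→0
Total coins = 1 + 2 + 2 = 5

5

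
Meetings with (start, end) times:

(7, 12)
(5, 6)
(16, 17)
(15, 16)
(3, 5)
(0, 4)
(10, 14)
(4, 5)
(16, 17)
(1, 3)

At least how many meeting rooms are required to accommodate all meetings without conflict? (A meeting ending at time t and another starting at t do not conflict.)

Count concurrent intervals with a sweep; the peak is the room count.
Events (time:±→running): 0:+→1 1:+→2 … peak 2.

2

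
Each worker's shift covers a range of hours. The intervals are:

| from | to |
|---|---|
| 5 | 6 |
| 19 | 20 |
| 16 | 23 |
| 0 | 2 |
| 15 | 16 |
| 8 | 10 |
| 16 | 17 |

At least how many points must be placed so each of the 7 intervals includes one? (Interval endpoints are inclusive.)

Sorted: [0,2] [5,6] [8,10] [15,16] [16,17] [19,20] [16,23]
{[0,2]} hit by 2; {[5,6]} hit by 6; {[8,10]} hit by 10; {[15,16],[16,17]} hit by 16; {[19,20],[16,23]} hit by 20.
Points: 2, 6, 10, 16, 20 (5 total).

5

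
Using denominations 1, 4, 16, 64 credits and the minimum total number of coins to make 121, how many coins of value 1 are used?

Use the largest denomination that fits, subtract, and repeat.
121 = 1×64 + 3×16 + 2×4 + 1×1
Count of 1: 1

1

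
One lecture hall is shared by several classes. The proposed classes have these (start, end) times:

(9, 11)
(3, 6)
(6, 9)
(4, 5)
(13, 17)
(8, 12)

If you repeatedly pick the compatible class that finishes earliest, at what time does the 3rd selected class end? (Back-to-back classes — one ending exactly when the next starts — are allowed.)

By end time: (4,5), (3,6), (6,9), (9,11), (8,12), (13,17).
Pick (4,5); next start ≥ 5 → (6,9); next start ≥ 9 → (9,11); next start ≥ 11 → (13,17).
Selected: (4,5) (6,9) (9,11) (13,17)

11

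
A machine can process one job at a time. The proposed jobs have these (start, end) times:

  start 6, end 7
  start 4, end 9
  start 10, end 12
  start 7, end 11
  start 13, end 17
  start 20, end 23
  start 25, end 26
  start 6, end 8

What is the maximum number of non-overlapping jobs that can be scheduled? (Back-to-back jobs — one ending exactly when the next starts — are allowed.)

Sort by end time and greedily take each interval whose start is ≥ the last chosen end.
By end time: (6,7), (6,8), (4,9), (7,11), (10,12), (13,17), (20,23), (25,26).
Pick (6,7); next start ≥ 7 → (7,11); next start ≥ 11 → (13,17); next start ≥ 17 → (20,23); next start ≥ 23 → (25,26).
Selected 5 jobs.

5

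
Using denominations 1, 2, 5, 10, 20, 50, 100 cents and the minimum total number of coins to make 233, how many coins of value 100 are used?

2

Greedy: take as many of the largest coin as possible, then repeat with the remainder.
233 = 2×100 + 1×20 + 1×10 + 1×2 + 1×1
Count of 100: 2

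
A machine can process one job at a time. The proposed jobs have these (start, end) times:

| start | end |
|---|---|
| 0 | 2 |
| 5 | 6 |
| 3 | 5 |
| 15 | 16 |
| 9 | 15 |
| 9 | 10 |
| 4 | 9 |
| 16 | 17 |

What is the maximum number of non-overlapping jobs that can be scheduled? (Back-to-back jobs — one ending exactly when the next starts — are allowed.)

Sort by end time and greedily take each interval whose start is ≥ the last chosen end.
Sorted by end: (0,2)  (3,5)  (5,6)  (4,9)  (9,10)  (9,15)  (15,16)  (16,17)
take (0,2); take (3,5); take (5,6); skip (4,9); take (9,10); skip (9,15); take (15,16); take (16,17).
Selected 6 jobs.

6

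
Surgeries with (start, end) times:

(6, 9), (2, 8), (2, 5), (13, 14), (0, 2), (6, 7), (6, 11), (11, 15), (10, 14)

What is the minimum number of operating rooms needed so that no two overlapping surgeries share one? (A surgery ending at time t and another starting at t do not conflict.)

starts: [0, 2, 2, 6, 6, 6, 10, 11, 13]
ends:   [2, 5, 7, 8, 9, 11, 14, 14, 15]
s0→1 e2→0 s2→1 s2→2 e5→1 s6→2 s6→3 s6→4  — peak 4.

4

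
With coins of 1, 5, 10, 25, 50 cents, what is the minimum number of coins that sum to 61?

3

Greedy: take as many of the largest coin as possible, then repeat with the remainder.
61 − 1×50→11 − 1×10→1 − 1×1→0
Total coins = 1 + 1 + 1 = 3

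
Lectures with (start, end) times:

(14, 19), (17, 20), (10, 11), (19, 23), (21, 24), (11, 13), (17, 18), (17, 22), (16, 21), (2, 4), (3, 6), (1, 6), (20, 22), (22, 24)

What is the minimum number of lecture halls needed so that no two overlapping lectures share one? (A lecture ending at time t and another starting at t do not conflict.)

5

Count concurrent intervals with a sweep; the peak is the room count.
starts: [1, 2, 3, 10, 11, 14, 16, 17, 17, 17, 19, 20, 21, 22]
ends:   [4, 6, 6, 11, 13, 18, 19, 20, 21, 22, 22, 23, 24, 24]
s1→1 s2→2 s3→3 e4→2 e6→1 e6→0 s10→1 e11→0 s11→1 e13→0 s14→1 s16→2 s17→3 s17→4 s17→5  — peak 5.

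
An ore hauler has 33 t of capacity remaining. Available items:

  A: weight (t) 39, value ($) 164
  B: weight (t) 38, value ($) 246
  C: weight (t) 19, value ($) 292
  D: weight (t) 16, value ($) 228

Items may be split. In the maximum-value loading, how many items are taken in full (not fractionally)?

1

Ratios (sorted): C 15.37, D 14.25, B 6.47, A 4.21
take C (19 @ 292); take 14/16 of D → 199.50. Capacity used 33/33.
1 item(s) taken whole; one partial (take 14/16 of D).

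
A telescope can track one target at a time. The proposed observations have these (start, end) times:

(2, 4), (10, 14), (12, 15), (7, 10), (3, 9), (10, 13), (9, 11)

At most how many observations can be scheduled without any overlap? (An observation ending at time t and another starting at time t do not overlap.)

3

Sorted by end: (2,4)  (3,9)  (7,10)  (9,11)  (10,13)  (10,14)  (12,15)
take (2,4); take (7,10); take (10,13); skip (10,14).
Selected 3 observations.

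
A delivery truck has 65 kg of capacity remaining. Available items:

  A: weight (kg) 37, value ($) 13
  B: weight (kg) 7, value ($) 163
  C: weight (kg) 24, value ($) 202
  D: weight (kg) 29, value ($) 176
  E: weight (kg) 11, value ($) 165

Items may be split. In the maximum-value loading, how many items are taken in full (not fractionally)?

Ratios (sorted): B 23.29, E 15.00, C 8.42, D 6.07, A 0.35
take B (7 @ 163); take E (11 @ 165); take C (24 @ 202); take 23/29 of D → 139.59. Capacity used 65/65.
3 item(s) taken whole; one partial (take 23/29 of D).

3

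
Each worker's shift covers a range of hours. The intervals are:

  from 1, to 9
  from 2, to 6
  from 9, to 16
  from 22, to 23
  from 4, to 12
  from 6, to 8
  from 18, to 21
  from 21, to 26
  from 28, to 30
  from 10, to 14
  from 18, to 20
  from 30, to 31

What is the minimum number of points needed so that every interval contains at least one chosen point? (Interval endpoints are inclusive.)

5

Sorted: [2,6] [6,8] [1,9] [4,12] [10,14] [9,16] [18,20] [18,21] [22,23] [21,26] [28,30] [30,31]
{[2,6],[6,8],[1,9],[4,12]} hit by 6; {[10,14],[9,16]} hit by 14; {[18,20],[18,21]} hit by 20; {[22,23],[21,26]} hit by 23; {[28,30],[30,31]} hit by 30.
Points: 6, 14, 20, 23, 30 (5 total).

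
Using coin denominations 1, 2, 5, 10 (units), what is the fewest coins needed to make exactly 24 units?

24 − 2×10→4 − 2×2→0
Total coins = 2 + 2 = 4

4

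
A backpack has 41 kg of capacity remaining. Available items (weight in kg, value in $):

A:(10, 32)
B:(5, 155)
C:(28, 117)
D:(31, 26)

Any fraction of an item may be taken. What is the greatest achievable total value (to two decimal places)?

Ratios (sorted): B 31.00, C 4.18, A 3.20, D 0.84
take B (5 @ 155); take C (28 @ 117); take 8/10 of A → 25.60. Capacity used 41/41.
Total value = 297.60

297.60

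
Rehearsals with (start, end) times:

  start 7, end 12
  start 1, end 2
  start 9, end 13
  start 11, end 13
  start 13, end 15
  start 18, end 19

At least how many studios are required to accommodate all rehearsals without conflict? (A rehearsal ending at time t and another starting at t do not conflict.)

Count concurrent intervals with a sweep; the peak is the room count.
starts: [1, 7, 9, 11, 13, 18]
ends:   [2, 12, 13, 13, 15, 19]
s1→1 e2→0 s7→1 s9→2 s11→3  — peak 3.

3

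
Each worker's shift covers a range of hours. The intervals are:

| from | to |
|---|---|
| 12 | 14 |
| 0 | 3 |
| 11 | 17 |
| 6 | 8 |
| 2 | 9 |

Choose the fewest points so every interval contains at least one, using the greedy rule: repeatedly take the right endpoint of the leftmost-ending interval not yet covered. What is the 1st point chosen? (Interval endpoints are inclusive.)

3

Sorted: [0,3] [6,8] [2,9] [12,14] [11,17]
{[0,3]} hit by 3; {[6,8],[2,9]} hit by 8; {[12,14],[11,17]} hit by 14.
Points: 3, 8, 14 (3 total).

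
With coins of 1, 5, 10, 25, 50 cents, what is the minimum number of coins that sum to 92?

6

92 − 1×50→42 − 1×25→17 − 1×10→7 − 1×5→2 − 2×1→0
Total coins = 1 + 1 + 1 + 1 + 2 = 6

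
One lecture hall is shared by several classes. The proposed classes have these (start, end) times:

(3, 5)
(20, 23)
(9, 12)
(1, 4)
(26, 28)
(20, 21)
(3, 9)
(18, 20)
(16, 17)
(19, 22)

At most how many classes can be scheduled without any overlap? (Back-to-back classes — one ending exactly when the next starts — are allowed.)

6

Greedy by earliest finish: after sorting by end time, pick each interval compatible with the last pick.
By end time: (1,4), (3,5), (3,9), (9,12), (16,17), (18,20), (20,21), (19,22), (20,23), (26,28).
Pick (1,4); next start ≥ 4 → (9,12); next start ≥ 12 → (16,17); next start ≥ 17 → (18,20); next start ≥ 20 → (20,21); next start ≥ 21 → (26,28).
Selected 6 classes.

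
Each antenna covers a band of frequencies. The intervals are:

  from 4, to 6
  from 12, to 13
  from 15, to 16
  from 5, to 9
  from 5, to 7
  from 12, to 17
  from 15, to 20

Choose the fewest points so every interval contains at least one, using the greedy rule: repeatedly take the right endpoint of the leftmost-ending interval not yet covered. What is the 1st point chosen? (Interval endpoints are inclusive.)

By right end: [4,6]  [5,7]  [5,9]  [12,13]  [15,16]  [12,17]  [15,20]
[4,6] uncovered → point at 6; [12,13] uncovered → point at 13; [15,16] uncovered → point at 16.
Points: 6, 13, 16 (3 total).

6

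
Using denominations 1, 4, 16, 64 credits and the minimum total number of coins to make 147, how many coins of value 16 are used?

1

Use the largest denomination that fits, subtract, and repeat.
147 − 2×64→19 − 1×16→3 − 3×1→0
Count of 16: 1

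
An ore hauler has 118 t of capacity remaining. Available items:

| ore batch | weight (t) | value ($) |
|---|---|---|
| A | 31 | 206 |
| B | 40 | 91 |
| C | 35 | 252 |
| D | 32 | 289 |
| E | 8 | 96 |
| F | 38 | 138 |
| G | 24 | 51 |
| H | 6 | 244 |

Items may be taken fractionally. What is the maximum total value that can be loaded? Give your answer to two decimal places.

1108.79

Order: H (244/6=40.67) > E (96/8=12.00) > D (289/32=9.03) > C (252/35=7.20) > A (206/31=6.65) > F (138/38=3.63) > B (91/40=2.27) > G (51/24=2.12)
Fill: take H (6 @ 244) → take E (8 @ 96) → take D (32 @ 289) → take C (35 @ 252) → take A (31 @ 206) → take 6/38 of F → 21.79; 118/118 used.
Total value = 1108.79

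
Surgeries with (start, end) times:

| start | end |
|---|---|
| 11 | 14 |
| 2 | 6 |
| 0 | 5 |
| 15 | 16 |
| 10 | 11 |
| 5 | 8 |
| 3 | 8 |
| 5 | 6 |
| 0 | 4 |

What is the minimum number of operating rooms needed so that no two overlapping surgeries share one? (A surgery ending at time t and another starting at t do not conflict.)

4

The answer is the maximum number of intervals overlapping at any instant.
starts: [0, 0, 2, 3, 5, 5, 10, 11, 15]
ends:   [4, 5, 6, 6, 8, 8, 11, 14, 16]
s0→1 s0→2 s2→3 s3→4  — peak 4.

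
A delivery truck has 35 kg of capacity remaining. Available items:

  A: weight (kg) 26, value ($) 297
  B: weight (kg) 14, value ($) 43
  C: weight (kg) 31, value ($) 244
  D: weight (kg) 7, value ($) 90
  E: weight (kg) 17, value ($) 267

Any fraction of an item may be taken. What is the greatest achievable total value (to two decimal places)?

Sort by value per unit weight and fill in that order.
Ratios (sorted): E 15.71, D 12.86, A 11.42, C 7.87, B 3.07
take E (17 @ 267); take D (7 @ 90); take 11/26 of A → 125.65. Capacity used 35/35.
Total value = 482.65

482.65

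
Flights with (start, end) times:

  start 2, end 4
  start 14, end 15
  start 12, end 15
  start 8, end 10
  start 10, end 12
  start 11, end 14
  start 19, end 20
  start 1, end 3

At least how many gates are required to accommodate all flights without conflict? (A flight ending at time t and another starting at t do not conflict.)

Count concurrent intervals with a sweep; the peak is the room count.
starts: [1, 2, 8, 10, 11, 12, 14, 19]
ends:   [3, 4, 10, 12, 14, 15, 15, 20]
s1→1 s2→2  — peak 2.

2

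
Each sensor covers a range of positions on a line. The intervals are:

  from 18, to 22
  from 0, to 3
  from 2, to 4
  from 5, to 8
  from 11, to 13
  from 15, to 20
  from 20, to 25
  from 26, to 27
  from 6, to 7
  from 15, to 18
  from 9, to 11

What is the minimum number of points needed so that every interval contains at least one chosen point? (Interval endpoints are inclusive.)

6

Process intervals by earliest right end; each time one isn't hit yet, stab at its right endpoint.
By right end: [0,3]  [2,4]  [6,7]  [5,8]  [9,11]  [11,13]  [15,18]  [15,20]  [18,22]  [20,25]  [26,27]
[0,3] uncovered → point at 3; [6,7] uncovered → point at 7; [9,11] uncovered → point at 11; [15,18] uncovered → point at 18; [20,25] uncovered → point at 25; [26,27] uncovered → point at 27.
Points: 3, 7, 11, 18, 25, 27 (6 total).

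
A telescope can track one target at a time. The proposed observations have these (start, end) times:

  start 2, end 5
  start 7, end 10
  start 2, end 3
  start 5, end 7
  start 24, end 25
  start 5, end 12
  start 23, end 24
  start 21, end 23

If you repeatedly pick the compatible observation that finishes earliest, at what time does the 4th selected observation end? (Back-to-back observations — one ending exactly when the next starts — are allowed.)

Greedy by earliest finish: after sorting by end time, pick each interval compatible with the last pick.
By end time: (2,3), (2,5), (5,7), (7,10), (5,12), (21,23), (23,24), (24,25).
Pick (2,3); next start ≥ 3 → (5,7); next start ≥ 7 → (7,10); next start ≥ 10 → (21,23); next start ≥ 23 → (23,24); next start ≥ 24 → (24,25).
Selected: (2,3) (5,7) (7,10) (21,23) (23,24) (24,25)

23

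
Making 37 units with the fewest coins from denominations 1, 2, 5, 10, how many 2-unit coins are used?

37 − 3×10→7 − 1×5→2 − 1×2→0
Count of 2: 1

1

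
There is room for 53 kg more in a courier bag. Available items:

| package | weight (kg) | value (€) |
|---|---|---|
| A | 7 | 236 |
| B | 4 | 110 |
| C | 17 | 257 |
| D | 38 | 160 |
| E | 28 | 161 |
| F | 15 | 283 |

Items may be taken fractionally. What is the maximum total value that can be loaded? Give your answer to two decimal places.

Sort by value per unit weight and fill in that order.
Order: A (236/7=33.71) > B (110/4=27.50) > F (283/15=18.87) > C (257/17=15.12) > E (161/28=5.75) > D (160/38=4.21)
Fill: take A (7 @ 236) → take B (4 @ 110) → take F (15 @ 283) → take C (17 @ 257) → take 10/28 of E → 57.50; 53/53 used.
Total value = 943.50

943.50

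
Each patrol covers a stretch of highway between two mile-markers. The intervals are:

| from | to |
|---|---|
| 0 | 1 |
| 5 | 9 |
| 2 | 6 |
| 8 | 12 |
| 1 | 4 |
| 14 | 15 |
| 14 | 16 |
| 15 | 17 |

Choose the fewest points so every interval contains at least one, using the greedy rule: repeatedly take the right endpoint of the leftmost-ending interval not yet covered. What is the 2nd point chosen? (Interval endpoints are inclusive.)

Sort by right endpoint; whenever an interval is uncovered, place a point at its right end.
By right end: [0,1]  [1,4]  [2,6]  [5,9]  [8,12]  [14,15]  [14,16]  [15,17]
[0,1] uncovered → point at 1; [2,6] uncovered → point at 6; [8,12] uncovered → point at 12; [14,15] uncovered → point at 15.
Points: 1, 6, 12, 15 (4 total).

6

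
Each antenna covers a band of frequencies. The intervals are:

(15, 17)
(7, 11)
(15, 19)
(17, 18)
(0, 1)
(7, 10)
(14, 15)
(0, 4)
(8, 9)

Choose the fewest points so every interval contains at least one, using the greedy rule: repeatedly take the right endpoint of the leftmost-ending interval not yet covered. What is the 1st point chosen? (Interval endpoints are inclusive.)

1

Process intervals by earliest right end; each time one isn't hit yet, stab at its right endpoint.
By right end: [0,1]  [0,4]  [8,9]  [7,10]  [7,11]  [14,15]  [15,17]  [17,18]  [15,19]
[0,1] uncovered → point at 1; [8,9] uncovered → point at 9; [14,15] uncovered → point at 15; [17,18] uncovered → point at 18.
Points: 1, 9, 15, 18 (4 total).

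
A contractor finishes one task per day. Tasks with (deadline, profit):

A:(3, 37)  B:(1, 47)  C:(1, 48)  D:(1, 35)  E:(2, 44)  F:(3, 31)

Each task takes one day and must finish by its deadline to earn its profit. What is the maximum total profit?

129

Take jobs in profit order; each goes to the latest open slot no later than its deadline.
Profit order: C=48 B=47 E=44 A=37 D=35 F=31
Assign: C→slot 1, B skipped, E→slot 2, A→slot 3, D skipped, F skipped.
Slots: [1:C] [2:E] [3:A]
Profit = 48 + 44 + 37 = 129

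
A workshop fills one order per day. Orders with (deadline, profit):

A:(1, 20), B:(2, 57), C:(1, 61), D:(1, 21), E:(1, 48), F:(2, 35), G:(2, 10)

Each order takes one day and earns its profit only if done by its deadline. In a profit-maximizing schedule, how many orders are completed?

2

Profit order: C=61 B=57 E=48 F=35 D=21 A=20 G=10
Assign: C→slot 1, B→slot 2, E skipped, F skipped, D skipped, A skipped, G skipped.
Slots: [1:C] [2:B]
2 of 7 scheduled.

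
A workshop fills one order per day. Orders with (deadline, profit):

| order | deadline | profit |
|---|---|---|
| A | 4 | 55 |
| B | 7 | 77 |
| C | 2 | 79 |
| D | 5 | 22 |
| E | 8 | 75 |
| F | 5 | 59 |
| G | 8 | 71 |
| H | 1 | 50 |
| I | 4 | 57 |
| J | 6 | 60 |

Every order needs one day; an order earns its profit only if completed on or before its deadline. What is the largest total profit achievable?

Take jobs in profit order; each goes to the latest open slot no later than its deadline.
By profit: C(d2,79), B(d7,77), E(d8,75), G(d8,71), J(d6,60), F(d5,59), I(d4,57), A(d4,55), H(d1,50), D(d5,22)
C→slot 2; B→slot 7; E→slot 8; G→slot 6; J→slot 5; F→slot 4; I→slot 3; A→slot 1; H skipped; D skipped.
Profit = 55 + 79 + 57 + 59 + 60 + 71 + 77 + 75 = 533

533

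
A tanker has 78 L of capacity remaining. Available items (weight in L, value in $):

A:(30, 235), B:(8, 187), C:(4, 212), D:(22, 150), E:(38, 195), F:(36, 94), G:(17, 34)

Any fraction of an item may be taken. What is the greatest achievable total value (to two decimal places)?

855.84

Sort by value per unit weight and fill in that order.
Ratios (sorted): C 53.00, B 23.38, A 7.83, D 6.82, E 5.13, F 2.61, G 2.00
take C (4 @ 212); take B (8 @ 187); take A (30 @ 235); take D (22 @ 150); take 14/38 of E → 71.84. Capacity used 78/78.
Total value = 855.84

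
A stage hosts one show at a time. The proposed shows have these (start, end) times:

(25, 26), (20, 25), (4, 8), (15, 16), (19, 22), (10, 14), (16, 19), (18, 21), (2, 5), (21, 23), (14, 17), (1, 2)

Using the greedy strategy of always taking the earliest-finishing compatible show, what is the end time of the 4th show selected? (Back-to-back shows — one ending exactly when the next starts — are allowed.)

16

Order by finish time; keep every interval that doesn't clash with the previous kept one.
By end time: (1,2), (2,5), (4,8), (10,14), (15,16), (14,17), (16,19), (18,21), (19,22), (21,23), (20,25), (25,26).
Pick (1,2); next start ≥ 2 → (2,5); next start ≥ 5 → (10,14); next start ≥ 14 → (15,16); next start ≥ 16 → (16,19); next start ≥ 19 → (19,22); next start ≥ 22 → (25,26).
Selected: (1,2) (2,5) (10,14) (15,16) (16,19) (19,22) (25,26)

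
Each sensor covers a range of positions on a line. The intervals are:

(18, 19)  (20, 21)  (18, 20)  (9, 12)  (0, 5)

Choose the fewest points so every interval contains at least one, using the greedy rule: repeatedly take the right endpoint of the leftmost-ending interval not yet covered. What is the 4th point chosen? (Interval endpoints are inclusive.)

21

Sorted: [0,5] [9,12] [18,19] [18,20] [20,21]
{[0,5]} hit by 5; {[9,12]} hit by 12; {[18,19],[18,20]} hit by 19; {[20,21]} hit by 21.
Points: 5, 12, 19, 21 (4 total).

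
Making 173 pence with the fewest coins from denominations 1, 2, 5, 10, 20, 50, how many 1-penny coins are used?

1

173 = 3×50 + 1×20 + 1×2 + 1×1
Count of 1: 1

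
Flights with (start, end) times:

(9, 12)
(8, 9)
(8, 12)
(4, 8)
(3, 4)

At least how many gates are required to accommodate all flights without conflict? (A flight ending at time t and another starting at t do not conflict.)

2

The answer is the maximum number of intervals overlapping at any instant.
starts: [3, 4, 8, 8, 9]
ends:   [4, 8, 9, 12, 12]
s3→1 e4→0 s4→1 e8→0 s8→1 s8→2  — peak 2.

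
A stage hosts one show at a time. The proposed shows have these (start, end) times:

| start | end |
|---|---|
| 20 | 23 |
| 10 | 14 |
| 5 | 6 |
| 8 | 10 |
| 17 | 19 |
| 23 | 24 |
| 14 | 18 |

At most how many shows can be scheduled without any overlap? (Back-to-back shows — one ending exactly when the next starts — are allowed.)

6

Greedy by earliest finish: after sorting by end time, pick each interval compatible with the last pick.
Sorted by end: (5,6)  (8,10)  (10,14)  (14,18)  (17,19)  (20,23)  (23,24)
take (5,6); take (8,10); take (10,14); take (14,18); take (20,23); take (23,24).
Selected 6 shows.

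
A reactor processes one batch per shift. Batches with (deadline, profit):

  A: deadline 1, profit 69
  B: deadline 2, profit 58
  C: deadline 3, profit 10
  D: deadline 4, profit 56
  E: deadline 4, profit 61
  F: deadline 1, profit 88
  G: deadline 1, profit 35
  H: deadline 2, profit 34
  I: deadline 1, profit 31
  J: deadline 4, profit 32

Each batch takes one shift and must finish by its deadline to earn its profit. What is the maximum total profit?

263

Profit order: F=88 A=69 E=61 B=58 D=56 G=35 H=34 J=32 I=31 C=10
Assign: F→slot 1, A skipped, E→slot 4, B→slot 2, D→slot 3, G skipped, H skipped, J skipped, I skipped, C skipped.
Slots: [1:F] [2:B] [3:D] [4:E]
Profit = 88 + 58 + 56 + 61 = 263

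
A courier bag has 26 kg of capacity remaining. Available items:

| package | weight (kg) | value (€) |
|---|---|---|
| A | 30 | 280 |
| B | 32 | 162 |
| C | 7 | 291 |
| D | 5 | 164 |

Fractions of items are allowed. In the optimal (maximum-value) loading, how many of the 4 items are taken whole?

2

Sort by value per unit weight and fill in that order.
Ratios (sorted): C 41.57, D 32.80, A 9.33, B 5.06
take C (7 @ 291); take D (5 @ 164); take 14/30 of A → 130.67. Capacity used 26/26.
2 item(s) taken whole; one partial (take 14/30 of A).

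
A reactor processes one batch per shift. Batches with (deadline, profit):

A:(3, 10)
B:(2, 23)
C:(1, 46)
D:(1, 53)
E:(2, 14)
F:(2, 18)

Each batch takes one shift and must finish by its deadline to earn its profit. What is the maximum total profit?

Sort by profit descending; place each in the latest free slot ≤ its deadline.
By profit: D(d1,53), C(d1,46), B(d2,23), F(d2,18), E(d2,14), A(d3,10)
D→slot 1; C skipped; B→slot 2; F skipped; E skipped; A→slot 3.
Profit = 53 + 23 + 10 = 86

86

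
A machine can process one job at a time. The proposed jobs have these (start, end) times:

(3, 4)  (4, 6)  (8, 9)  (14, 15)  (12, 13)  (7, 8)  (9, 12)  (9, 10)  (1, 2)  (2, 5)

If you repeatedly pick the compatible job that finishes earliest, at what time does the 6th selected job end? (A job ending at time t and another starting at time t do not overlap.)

By end time: (1,2), (3,4), (2,5), (4,6), (7,8), (8,9), (9,10), (9,12), (12,13), (14,15).
Pick (1,2); next start ≥ 2 → (3,4); next start ≥ 4 → (4,6); next start ≥ 6 → (7,8); next start ≥ 8 → (8,9); next start ≥ 9 → (9,10); next start ≥ 10 → (12,13); next start ≥ 13 → (14,15).
Selected: (1,2) (3,4) (4,6) (7,8) (8,9) (9,10) (12,13) (14,15)

10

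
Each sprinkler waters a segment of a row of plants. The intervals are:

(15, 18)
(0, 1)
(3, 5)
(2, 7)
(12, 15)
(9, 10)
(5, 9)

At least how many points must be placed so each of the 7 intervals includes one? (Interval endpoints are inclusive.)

Sorted: [0,1] [3,5] [2,7] [5,9] [9,10] [12,15] [15,18]
{[0,1]} hit by 1; {[3,5],[2,7],[5,9]} hit by 5; {[9,10]} hit by 10; {[12,15],[15,18]} hit by 15.
Points: 1, 5, 10, 15 (4 total).

4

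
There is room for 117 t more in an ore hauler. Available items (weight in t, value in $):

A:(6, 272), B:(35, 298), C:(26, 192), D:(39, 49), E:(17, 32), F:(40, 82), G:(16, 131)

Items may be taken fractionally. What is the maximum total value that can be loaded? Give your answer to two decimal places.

962.70

Order: A (272/6=45.33) > B (298/35=8.51) > G (131/16=8.19) > C (192/26=7.38) > F (82/40=2.05) > E (32/17=1.88) > D (49/39=1.26)
Fill: take A (6 @ 272) → take B (35 @ 298) → take G (16 @ 131) → take C (26 @ 192) → take 34/40 of F → 69.70; 117/117 used.
Total value = 962.70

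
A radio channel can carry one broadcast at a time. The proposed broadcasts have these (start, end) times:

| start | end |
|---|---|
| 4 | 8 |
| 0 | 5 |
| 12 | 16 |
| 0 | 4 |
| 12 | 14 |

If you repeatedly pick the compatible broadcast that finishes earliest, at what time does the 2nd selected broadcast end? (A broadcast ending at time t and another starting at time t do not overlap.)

8

Sort by end time and greedily take each interval whose start is ≥ the last chosen end.
By end time: (0,4), (0,5), (4,8), (12,14), (12,16).
Pick (0,4); next start ≥ 4 → (4,8); next start ≥ 8 → (12,14).
Selected: (0,4) (4,8) (12,14)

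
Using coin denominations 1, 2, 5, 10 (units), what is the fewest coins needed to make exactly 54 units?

7

Use the largest denomination that fits, subtract, and repeat.
54 − 5×10→4 − 2×2→0
Total coins = 5 + 2 = 7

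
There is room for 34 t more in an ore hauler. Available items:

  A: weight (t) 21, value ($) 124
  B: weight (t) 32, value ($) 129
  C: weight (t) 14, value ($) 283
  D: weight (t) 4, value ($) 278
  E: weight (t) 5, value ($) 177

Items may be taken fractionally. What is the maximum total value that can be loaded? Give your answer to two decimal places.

802.95

Sort by value per unit weight and fill in that order.
Order: D (278/4=69.50) > E (177/5=35.40) > C (283/14=20.21) > A (124/21=5.90) > B (129/32=4.03)
Fill: take D (4 @ 278) → take E (5 @ 177) → take C (14 @ 283) → take 11/21 of A → 64.95; 34/34 used.
Total value = 802.95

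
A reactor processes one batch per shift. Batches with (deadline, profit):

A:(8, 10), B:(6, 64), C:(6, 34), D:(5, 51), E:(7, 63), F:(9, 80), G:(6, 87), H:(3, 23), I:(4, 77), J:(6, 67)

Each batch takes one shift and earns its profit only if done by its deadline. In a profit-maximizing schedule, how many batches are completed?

Profit order: G=87 F=80 I=77 J=67 B=64 E=63 D=51 C=34 H=23 A=10
Assign: G→slot 6, F→slot 9, I→slot 4, J→slot 5, B→slot 3, E→slot 7, D→slot 2, C→slot 1, H skipped, A→slot 8.
Slots: [1:C] [2:D] [3:B] [4:I] [5:J] [6:G] [7:E] [8:A] [9:F]
9 of 10 scheduled.

9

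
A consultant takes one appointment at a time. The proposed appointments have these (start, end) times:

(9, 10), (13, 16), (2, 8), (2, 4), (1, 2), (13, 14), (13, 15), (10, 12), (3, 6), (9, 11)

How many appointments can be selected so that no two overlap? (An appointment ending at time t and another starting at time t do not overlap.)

5

Greedy by earliest finish: after sorting by end time, pick each interval compatible with the last pick.
Sorted by end: (1,2)  (2,4)  (3,6)  (2,8)  (9,10)  (9,11)  (10,12)  (13,14)  (13,15)  (13,16)
take (1,2); take (2,4); skip (2,8); take (9,10); take (10,12); take (13,14); skip (13,15).
Selected 5 appointments.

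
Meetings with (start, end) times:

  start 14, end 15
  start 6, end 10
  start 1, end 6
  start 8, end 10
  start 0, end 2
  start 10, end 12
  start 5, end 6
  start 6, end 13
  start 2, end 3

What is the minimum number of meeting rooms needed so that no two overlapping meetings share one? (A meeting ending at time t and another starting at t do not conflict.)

3

The answer is the maximum number of intervals overlapping at any instant.
starts: [0, 1, 2, 5, 6, 6, 8, 10, 14]
ends:   [2, 3, 6, 6, 10, 10, 12, 13, 15]
s0→1 s1→2 e2→1 s2→2 e3→1 s5→2 e6→1 e6→0 s6→1 s6→2 s8→3  — peak 3.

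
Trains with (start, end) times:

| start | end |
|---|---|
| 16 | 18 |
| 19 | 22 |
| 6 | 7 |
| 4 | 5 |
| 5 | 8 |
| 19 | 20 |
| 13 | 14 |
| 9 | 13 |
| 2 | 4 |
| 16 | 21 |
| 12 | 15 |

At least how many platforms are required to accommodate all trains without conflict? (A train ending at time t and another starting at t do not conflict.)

The answer is the maximum number of intervals overlapping at any instant.
starts: [2, 4, 5, 6, 9, 12, 13, 16, 16, 19, 19]
ends:   [4, 5, 7, 8, 13, 14, 15, 18, 20, 21, 22]
s2→1 e4→0 s4→1 e5→0 s5→1 s6→2 e7→1 e8→0 s9→1 s12→2 e13→1 s13→2 e14→1 e15→0 s16→1 s16→2 e18→1 s19→2 s19→3  — peak 3.

3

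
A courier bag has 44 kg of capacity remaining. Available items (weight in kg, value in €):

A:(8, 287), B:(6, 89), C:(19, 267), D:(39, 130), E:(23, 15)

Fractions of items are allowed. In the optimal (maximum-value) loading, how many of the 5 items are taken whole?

3

Ratios (sorted): A 35.88, B 14.83, C 14.05, D 3.33, E 0.65
take A (8 @ 287); take B (6 @ 89); take C (19 @ 267); take 11/39 of D → 36.67. Capacity used 44/44.
3 item(s) taken whole; one partial (take 11/39 of D).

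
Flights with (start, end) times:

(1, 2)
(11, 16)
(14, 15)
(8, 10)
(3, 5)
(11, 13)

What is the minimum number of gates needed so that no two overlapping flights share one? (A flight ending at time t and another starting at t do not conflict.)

The answer is the maximum number of intervals overlapping at any instant.
starts: [1, 3, 8, 11, 11, 14]
ends:   [2, 5, 10, 13, 15, 16]
s1→1 e2→0 s3→1 e5→0 s8→1 e10→0 s11→1 s11→2  — peak 2.

2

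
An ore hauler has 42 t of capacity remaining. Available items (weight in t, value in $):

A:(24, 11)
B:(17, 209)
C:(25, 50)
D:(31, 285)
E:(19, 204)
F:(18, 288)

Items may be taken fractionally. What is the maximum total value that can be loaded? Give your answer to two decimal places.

572.16

Order: F (288/18=16.00) > B (209/17=12.29) > E (204/19=10.74) > D (285/31=9.19) > C (50/25=2.00) > A (11/24=0.46)
Fill: take F (18 @ 288) → take B (17 @ 209) → take 7/19 of E → 75.16; 42/42 used.
Total value = 572.16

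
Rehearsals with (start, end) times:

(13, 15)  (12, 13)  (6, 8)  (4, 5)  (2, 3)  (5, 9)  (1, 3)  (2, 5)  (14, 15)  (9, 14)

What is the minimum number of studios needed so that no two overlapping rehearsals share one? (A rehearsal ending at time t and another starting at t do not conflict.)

3

The answer is the maximum number of intervals overlapping at any instant.
starts: [1, 2, 2, 4, 5, 6, 9, 12, 13, 14]
ends:   [3, 3, 5, 5, 8, 9, 13, 14, 15, 15]
s1→1 s2→2 s2→3  — peak 3.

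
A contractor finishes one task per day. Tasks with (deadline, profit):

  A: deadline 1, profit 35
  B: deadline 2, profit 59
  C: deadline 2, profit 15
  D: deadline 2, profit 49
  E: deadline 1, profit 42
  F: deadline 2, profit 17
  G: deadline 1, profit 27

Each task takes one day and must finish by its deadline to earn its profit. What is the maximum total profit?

108

Profit order: B=59 D=49 E=42 A=35 G=27 F=17 C=15
Assign: B→slot 2, D→slot 1, E skipped, A skipped, G skipped, F skipped, C skipped.
Slots: [1:D] [2:B]
Profit = 49 + 59 = 108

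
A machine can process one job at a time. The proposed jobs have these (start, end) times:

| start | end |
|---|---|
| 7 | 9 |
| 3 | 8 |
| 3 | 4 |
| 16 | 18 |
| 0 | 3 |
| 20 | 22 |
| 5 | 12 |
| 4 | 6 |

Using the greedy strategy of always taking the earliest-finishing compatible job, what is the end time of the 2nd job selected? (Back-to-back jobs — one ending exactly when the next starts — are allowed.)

4

Greedy by earliest finish: after sorting by end time, pick each interval compatible with the last pick.
Sorted by end: (0,3)  (3,4)  (4,6)  (3,8)  (7,9)  (5,12)  (16,18)  (20,22)
take (0,3); take (3,4); take (4,6); take (7,9); take (16,18); take (20,22).
Selected: (0,3) (3,4) (4,6) (7,9) (16,18) (20,22)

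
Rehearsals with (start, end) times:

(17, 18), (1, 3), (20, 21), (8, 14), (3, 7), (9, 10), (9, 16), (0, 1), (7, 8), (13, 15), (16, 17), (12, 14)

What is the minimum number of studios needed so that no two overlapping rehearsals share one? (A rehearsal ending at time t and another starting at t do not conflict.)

starts: [0, 1, 3, 7, 8, 9, 9, 12, 13, 16, 17, 20]
ends:   [1, 3, 7, 8, 10, 14, 14, 15, 16, 17, 18, 21]
s0→1 e1→0 s1→1 e3→0 s3→1 e7→0 s7→1 e8→0 s8→1 s9→2 s9→3 e10→2 s12→3 s13→4  — peak 4.

4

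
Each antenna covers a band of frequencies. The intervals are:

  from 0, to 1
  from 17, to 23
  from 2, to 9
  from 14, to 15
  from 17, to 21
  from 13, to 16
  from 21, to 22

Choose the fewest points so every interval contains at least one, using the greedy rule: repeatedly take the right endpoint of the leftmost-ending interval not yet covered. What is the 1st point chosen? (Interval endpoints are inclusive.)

By right end: [0,1]  [2,9]  [14,15]  [13,16]  [17,21]  [21,22]  [17,23]
[0,1] uncovered → point at 1; [2,9] uncovered → point at 9; [14,15] uncovered → point at 15; [17,21] uncovered → point at 21.
Points: 1, 9, 15, 21 (4 total).

1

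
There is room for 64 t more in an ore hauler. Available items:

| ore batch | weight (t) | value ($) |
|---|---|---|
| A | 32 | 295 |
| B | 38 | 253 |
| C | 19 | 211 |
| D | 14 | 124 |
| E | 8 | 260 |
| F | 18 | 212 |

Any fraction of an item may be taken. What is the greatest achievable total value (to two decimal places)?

Ratios (sorted): E 32.50, F 11.78, C 11.11, A 9.22, D 8.86, B 6.66
take E (8 @ 260); take F (18 @ 212); take C (19 @ 211); take 19/32 of A → 175.16. Capacity used 64/64.
Total value = 858.16

858.16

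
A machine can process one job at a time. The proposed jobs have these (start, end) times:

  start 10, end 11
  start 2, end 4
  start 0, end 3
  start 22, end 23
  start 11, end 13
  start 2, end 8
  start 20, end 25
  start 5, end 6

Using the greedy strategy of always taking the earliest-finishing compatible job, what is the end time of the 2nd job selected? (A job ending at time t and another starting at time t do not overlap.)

6

Order by finish time; keep every interval that doesn't clash with the previous kept one.
By end time: (0,3), (2,4), (5,6), (2,8), (10,11), (11,13), (22,23), (20,25).
Pick (0,3); next start ≥ 3 → (5,6); next start ≥ 6 → (10,11); next start ≥ 11 → (11,13); next start ≥ 13 → (22,23).
Selected: (0,3) (5,6) (10,11) (11,13) (22,23)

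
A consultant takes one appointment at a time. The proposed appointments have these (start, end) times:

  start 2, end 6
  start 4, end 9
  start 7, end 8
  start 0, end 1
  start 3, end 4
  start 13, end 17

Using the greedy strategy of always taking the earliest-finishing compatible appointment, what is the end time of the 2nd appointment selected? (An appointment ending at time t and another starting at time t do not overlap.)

4

Order by finish time; keep every interval that doesn't clash with the previous kept one.
Sorted by end: (0,1)  (3,4)  (2,6)  (7,8)  (4,9)  (13,17)
take (0,1); take (3,4); take (7,8); skip (4,9); take (13,17).
Selected: (0,1) (3,4) (7,8) (13,17)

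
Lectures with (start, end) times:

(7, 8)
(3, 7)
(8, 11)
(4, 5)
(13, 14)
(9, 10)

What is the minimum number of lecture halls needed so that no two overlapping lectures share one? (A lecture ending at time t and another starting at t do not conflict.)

The answer is the maximum number of intervals overlapping at any instant.
starts: [3, 4, 7, 8, 9, 13]
ends:   [5, 7, 8, 10, 11, 14]
s3→1 s4→2  — peak 2.

2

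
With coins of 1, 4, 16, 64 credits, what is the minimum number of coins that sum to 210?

Greedy: take as many of the largest coin as possible, then repeat with the remainder.
210 = 3×64 + 1×16 + 2×1
Total coins = 3 + 1 + 2 = 6

6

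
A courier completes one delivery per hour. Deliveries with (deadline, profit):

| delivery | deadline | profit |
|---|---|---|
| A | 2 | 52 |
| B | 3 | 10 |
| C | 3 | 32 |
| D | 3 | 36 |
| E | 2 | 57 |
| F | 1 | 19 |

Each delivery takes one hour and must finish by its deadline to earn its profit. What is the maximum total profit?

Profit order: E=57 A=52 D=36 C=32 F=19 B=10
Assign: E→slot 2, A→slot 1, D→slot 3, C skipped, F skipped, B skipped.
Slots: [1:A] [2:E] [3:D]
Profit = 52 + 57 + 36 = 145

145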